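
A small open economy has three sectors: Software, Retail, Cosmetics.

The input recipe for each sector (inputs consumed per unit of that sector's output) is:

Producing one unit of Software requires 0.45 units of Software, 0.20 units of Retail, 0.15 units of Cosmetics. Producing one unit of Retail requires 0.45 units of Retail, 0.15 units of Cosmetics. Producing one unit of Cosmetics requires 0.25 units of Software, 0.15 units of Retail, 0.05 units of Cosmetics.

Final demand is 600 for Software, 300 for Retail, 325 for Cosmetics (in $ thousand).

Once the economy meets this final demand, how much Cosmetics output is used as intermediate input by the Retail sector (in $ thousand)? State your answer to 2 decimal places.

I − A =
  [   0.55     0.00    -0.25]
  [  -0.20     0.55    -0.15]
  [  -0.15    -0.15     0.95]
Cofactors of I−A, C_ij = (−1)^(i+j)·(minor ij) (rows/columns in the sector order above):
  C_11 = (0.55)(0.95) − (-0.15)(-0.15) = 0.5000
  C_12 = −[(-0.20)(0.95) − (-0.15)(-0.15)] = 0.2125
  C_13 = (-0.20)(-0.15) − (0.55)(-0.15) = 0.1125
  C_21 = −[(0.00)(0.95) − (-0.25)(-0.15)] = 0.0375
  C_22 = (0.55)(0.95) − (-0.25)(-0.15) = 0.4850
  C_23 = −[(0.55)(-0.15) − (0.00)(-0.15)] = 0.0825
  C_31 = (0.00)(-0.15) − (-0.25)(0.55) = 0.1375
  C_32 = −[(0.55)(-0.15) − (-0.25)(-0.20)] = 0.1325
  C_33 = (0.55)(0.55) − (0.00)(-0.20) = 0.3025
det(I−A) = Σ_j (I−A)_1j·C_1j = (0.55)(0.5000) + (0.00)(0.2125) + (-0.25)(0.1125) = 0.246875
adj(I−A) = Cᵀ =
  [ 0.5000   0.0375   0.1375]
  [ 0.2125   0.4850   0.1325]
  [ 0.1125   0.0825   0.3025]
(I − A)⁻¹ = adj(I−A) / det(I−A) ≈
  [   2.0253     0.1519     0.5570]
  [   0.8608     1.9646     0.5367]
  [   0.4557     0.3342     1.2253]
First solve x = (I − A)⁻¹ d = adj(I−A)·d / det(I−A); in particular x_R = (0.2125·600 + 0.4850·300 + 0.1325·325) / 0.246875 = 316.0625 / 0.246875 ≈ 1280.2532.
Intermediate flow from C to R: z_CR = a_CR · x_R = 0.15 × 316.0625 / 0.246875 = 47.409375 / 0.246875 ≈ 192.04.

z_CR = 192.04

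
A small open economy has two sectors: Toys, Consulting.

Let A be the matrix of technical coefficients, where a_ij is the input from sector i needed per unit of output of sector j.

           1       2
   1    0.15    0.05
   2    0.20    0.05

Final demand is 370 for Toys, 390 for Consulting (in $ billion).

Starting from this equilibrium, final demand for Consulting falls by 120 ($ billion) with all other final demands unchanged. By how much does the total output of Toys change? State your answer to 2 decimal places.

I − A =
  [   0.85    -0.05]
  [  -0.20     0.95]
det(I−A) = (0.85)(0.95) − (-0.05)(-0.20) = 0.7975
adj(I−A) = [[0.95, 0.05], [0.20, 0.85]]
(I − A)⁻¹ = adj(I−A) / det(I−A) ≈
  [   1.1912     0.0627]
  [   0.2508     1.0658]
Δx = (I − A)⁻¹ Δd with Δd having -120 in the Consulting component and 0 elsewhere.
So Δx_1 = L_12 · (-120), where L_12 = adj(I−A)_12 / det(I−A) = 0.05 / 0.7975.
Δx_1 = 0.05 × (-120) / 0.7975 = -6.00 / 0.7975 ≈ -7.52.

Δx_1 = -7.52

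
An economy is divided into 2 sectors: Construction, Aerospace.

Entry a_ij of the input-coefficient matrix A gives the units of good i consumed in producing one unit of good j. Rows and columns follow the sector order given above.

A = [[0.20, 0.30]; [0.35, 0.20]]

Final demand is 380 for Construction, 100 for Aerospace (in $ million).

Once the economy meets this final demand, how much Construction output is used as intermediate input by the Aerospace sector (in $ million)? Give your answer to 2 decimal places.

z_CA = 119.44

I − A =
  [   0.80    -0.30]
  [  -0.35     0.80]
det(I−A) = (0.80)(0.80) − (-0.30)(-0.35) = 0.5350
adj(I−A) = [[0.80, 0.30], [0.35, 0.80]]
(I − A)⁻¹ = adj(I−A) / det(I−A) ≈
  [   1.4953     0.5607]
  [   0.6542     1.4953]
First solve x = (I − A)⁻¹ d = adj(I−A)·d / det(I−A); in particular x_A = (0.35·380 + 0.80·100) / 0.5350 = 213.00 / 0.5350 ≈ 398.1308.
Intermediate flow from C to A: z_CA = a_CA · x_A = 0.30 × 213.00 / 0.5350 = 63.90 / 0.5350 ≈ 119.44.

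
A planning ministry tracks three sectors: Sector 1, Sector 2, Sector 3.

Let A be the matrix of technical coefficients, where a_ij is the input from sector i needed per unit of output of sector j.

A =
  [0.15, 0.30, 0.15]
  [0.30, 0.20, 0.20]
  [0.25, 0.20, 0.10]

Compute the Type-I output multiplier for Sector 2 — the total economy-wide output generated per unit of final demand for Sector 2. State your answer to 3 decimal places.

I − A =
  [   0.85    -0.30    -0.15]
  [  -0.30     0.80    -0.20]
  [  -0.25    -0.20     0.90]
Cofactors of I−A, C_ij = (−1)^(i+j)·(minor ij) (rows/columns in the sector order above):
  C_11 = (0.80)(0.90) − (-0.20)(-0.20) = 0.6800
  C_12 = −[(-0.30)(0.90) − (-0.20)(-0.25)] = 0.3200
  C_13 = (-0.30)(-0.20) − (0.80)(-0.25) = 0.2600
  C_21 = −[(-0.30)(0.90) − (-0.15)(-0.20)] = 0.3000
  C_22 = (0.85)(0.90) − (-0.15)(-0.25) = 0.7275
  C_23 = −[(0.85)(-0.20) − (-0.30)(-0.25)] = 0.2450
  C_31 = (-0.30)(-0.20) − (-0.15)(0.80) = 0.1800
  C_32 = −[(0.85)(-0.20) − (-0.15)(-0.30)] = 0.2150
  C_33 = (0.85)(0.80) − (-0.30)(-0.30) = 0.5900
det(I−A) = Σ_j (I−A)_1j·C_1j = (0.85)(0.6800) + (-0.30)(0.3200) + (-0.15)(0.2600) = 0.4430
adj(I−A) = Cᵀ =
  [ 0.6800   0.3000   0.1800]
  [ 0.3200   0.7275   0.2150]
  [ 0.2600   0.2450   0.5900]
(I − A)⁻¹ = adj(I−A) / det(I−A) ≈
  [   1.5350     0.6772     0.4063]
  [   0.7223     1.6422     0.4853]
  [   0.5869     0.5530     1.3318]
The output multiplier for sector j is the column-j sum of the Leontief inverse (I − A)⁻¹ = adj(I−A) / det(I−A).
Column 2 of adj(I−A): (0.3000, 0.7275, 0.2450); det(I−A) = 0.4430.
m_2 = (0.3000 + 0.7275 + 0.2450) / 0.4430 = 1.2725 / 0.4430 ≈ 2.872.

m_2 = 2.872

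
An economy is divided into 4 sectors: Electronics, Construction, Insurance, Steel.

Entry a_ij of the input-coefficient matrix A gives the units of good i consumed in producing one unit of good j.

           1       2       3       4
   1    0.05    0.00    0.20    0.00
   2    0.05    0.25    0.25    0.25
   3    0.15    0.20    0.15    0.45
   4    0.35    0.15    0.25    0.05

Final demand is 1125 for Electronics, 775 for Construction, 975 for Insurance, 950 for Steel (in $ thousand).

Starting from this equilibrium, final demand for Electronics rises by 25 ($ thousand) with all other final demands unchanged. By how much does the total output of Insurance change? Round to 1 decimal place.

I − A =
  [   0.95     0.00    -0.20     0.00]
  [  -0.05     0.75    -0.25    -0.25]
  [  -0.15    -0.20     0.85    -0.45]
  [  -0.35    -0.15    -0.25     0.95]
Compute the cofactors C_ij = (−1)^(i+j)·(3×3 minor ij) of I−A; the adjugate is their transpose:
adj(I−A) = Cᵀ =
  [ 0.412500   0.051500   0.135000   0.077500]
  [ 0.193500   0.600250   0.312000   0.305750]
  [ 0.249750   0.244625   0.641250   0.368125]
  [ 0.248250   0.178125   0.267750   0.533625]
det(I−A) = Σ_j (I−A)_1j·C_1j = (0.95)(0.412500) + (0.00)(0.193500) + (-0.20)(0.249750) + (0.00)(0.248250) = 0.341925
(I − A)⁻¹ = adj(I−A) / det(I−A) ≈
  [   1.2064     0.1506     0.3948     0.2267]
  [   0.5659     1.7555     0.9125     0.8942]
  [   0.7304     0.7154     1.8754     1.0766]
  [   0.7260     0.5209     0.7831     1.5606]
Δx = (I − A)⁻¹ Δd with Δd having +25 in the Electronics component and 0 elsewhere.
So Δx_3 = L_31 · (+25), where L_31 = adj(I−A)_31 / det(I−A) = 0.249750 / 0.341925.
Δx_3 = 0.249750 × (+25) / 0.341925 = 6.24375 / 0.341925 ≈ 18.3.

Δx_3 = 18.3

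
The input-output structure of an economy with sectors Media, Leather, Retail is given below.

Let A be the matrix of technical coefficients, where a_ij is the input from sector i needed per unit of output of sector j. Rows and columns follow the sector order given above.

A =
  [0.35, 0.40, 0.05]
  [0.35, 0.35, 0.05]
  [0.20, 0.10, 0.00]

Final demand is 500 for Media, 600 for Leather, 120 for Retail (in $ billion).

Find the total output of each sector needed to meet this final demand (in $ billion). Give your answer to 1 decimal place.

x_1 = 2141.6, x_2 = 2134.8, x_3 = 761.8

I − A =
  [   0.65    -0.40    -0.05]
  [  -0.35     0.65    -0.05]
  [  -0.20    -0.10     1.00]
Cofactors of I−A, C_ij = (−1)^(i+j)·(minor ij) (rows/columns in the sector order above):
  C_11 = (0.65)(1.00) − (-0.05)(-0.10) = 0.6450
  C_12 = −[(-0.35)(1.00) − (-0.05)(-0.20)] = 0.3600
  C_13 = (-0.35)(-0.10) − (0.65)(-0.20) = 0.1650
  C_21 = −[(-0.40)(1.00) − (-0.05)(-0.10)] = 0.4050
  C_22 = (0.65)(1.00) − (-0.05)(-0.20) = 0.6400
  C_23 = −[(0.65)(-0.10) − (-0.40)(-0.20)] = 0.1450
  C_31 = (-0.40)(-0.05) − (-0.05)(0.65) = 0.0525
  C_32 = −[(0.65)(-0.05) − (-0.05)(-0.35)] = 0.0500
  C_33 = (0.65)(0.65) − (-0.40)(-0.35) = 0.2825
det(I−A) = Σ_j (I−A)_1j·C_1j = (0.65)(0.6450) + (-0.40)(0.3600) + (-0.05)(0.1650) = 0.2670
adj(I−A) = Cᵀ =
  [ 0.6450   0.4050   0.0525]
  [ 0.3600   0.6400   0.0500]
  [ 0.1650   0.1450   0.2825]
(I − A)⁻¹ = adj(I−A) / det(I−A) ≈
  [   2.4157     1.5169     0.1966]
  [   1.3483     2.3970     0.1873]
  [   0.6180     0.5431     1.0581]
x = (I − A)⁻¹ d = adj(I−A)·d / det(I−A), with det(I−A) = 0.2670:
  x_1 = (0.6450·500 + 0.4050·600 + 0.0525·120) / 0.2670 = 571.80 / 0.2670 ≈ 2141.6
  x_2 = (0.3600·500 + 0.6400·600 + 0.0500·120) / 0.2670 = 570.00 / 0.2670 ≈ 2134.8
  x_3 = (0.1650·500 + 0.1450·600 + 0.2825·120) / 0.2670 = 203.40 / 0.2670 ≈ 761.8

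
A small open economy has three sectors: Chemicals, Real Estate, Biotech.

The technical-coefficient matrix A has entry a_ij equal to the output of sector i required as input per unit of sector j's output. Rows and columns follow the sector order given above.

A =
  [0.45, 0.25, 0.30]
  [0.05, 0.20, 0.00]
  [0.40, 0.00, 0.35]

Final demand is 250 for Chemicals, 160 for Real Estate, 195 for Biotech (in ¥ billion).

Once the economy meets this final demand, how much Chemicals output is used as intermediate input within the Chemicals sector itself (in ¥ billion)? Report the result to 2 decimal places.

z_CC = 501.77

I − A =
  [   0.55    -0.25    -0.30]
  [  -0.05     0.80     0.00]
  [  -0.40     0.00     0.65]
Cofactors of I−A, C_ij = (−1)^(i+j)·(minor ij) (rows/columns in the sector order above):
  C_11 = (0.80)(0.65) − (0.00)(0.00) = 0.5200
  C_12 = −[(-0.05)(0.65) − (0.00)(-0.40)] = 0.0325
  C_13 = (-0.05)(0.00) − (0.80)(-0.40) = 0.3200
  C_21 = −[(-0.25)(0.65) − (-0.30)(0.00)] = 0.1625
  C_22 = (0.55)(0.65) − (-0.30)(-0.40) = 0.2375
  C_23 = −[(0.55)(0.00) − (-0.25)(-0.40)] = 0.1000
  C_31 = (-0.25)(0.00) − (-0.30)(0.80) = 0.2400
  C_32 = −[(0.55)(0.00) − (-0.30)(-0.05)] = 0.0150
  C_33 = (0.55)(0.80) − (-0.25)(-0.05) = 0.4275
det(I−A) = Σ_j (I−A)_1j·C_1j = (0.55)(0.5200) + (-0.25)(0.0325) + (-0.30)(0.3200) = 0.181875
adj(I−A) = Cᵀ =
  [ 0.5200   0.1625   0.2400]
  [ 0.0325   0.2375   0.0150]
  [ 0.3200   0.1000   0.4275]
(I − A)⁻¹ = adj(I−A) / det(I−A) ≈
  [   2.8591     0.8935     1.3196]
  [   0.1787     1.3058     0.0825]
  [   1.7595     0.5498     2.3505]
First solve x = (I − A)⁻¹ d = adj(I−A)·d / det(I−A); in particular x_C = (0.5200·250 + 0.1625·160 + 0.2400·195) / 0.181875 = 202.80 / 0.181875 ≈ 1115.0515.
Intermediate flow from C to C: z_CC = a_CC · x_C = 0.45 × 202.80 / 0.181875 = 91.26 / 0.181875 ≈ 501.77.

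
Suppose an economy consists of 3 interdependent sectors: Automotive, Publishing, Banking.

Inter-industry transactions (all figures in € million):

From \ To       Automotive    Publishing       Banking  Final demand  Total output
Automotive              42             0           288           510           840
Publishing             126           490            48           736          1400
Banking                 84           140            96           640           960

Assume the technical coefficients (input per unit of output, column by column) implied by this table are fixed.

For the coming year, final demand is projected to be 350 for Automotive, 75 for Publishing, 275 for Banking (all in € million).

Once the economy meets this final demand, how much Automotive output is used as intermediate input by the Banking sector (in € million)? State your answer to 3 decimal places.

Technical coefficients a_ij = z_ij / X_j:
  a_AA = 42/840 = 0.05, a_PA = 126/840 = 0.15, a_BA = 84/840 = 0.10
  a_AP = 0/1400 = 0.00, a_PP = 490/1400 = 0.35, a_BP = 140/1400 = 0.10
  a_AB = 288/960 = 0.30, a_PB = 48/960 = 0.05, a_BB = 96/960 = 0.10
I − A =
  [   0.95     0.00    -0.30]
  [  -0.15     0.65    -0.05]
  [  -0.10    -0.10     0.90]
Cofactors of I−A, C_ij = (−1)^(i+j)·(minor ij) (rows/columns in the sector order above):
  C_11 = (0.65)(0.90) − (-0.05)(-0.10) = 0.5800
  C_12 = −[(-0.15)(0.90) − (-0.05)(-0.10)] = 0.1400
  C_13 = (-0.15)(-0.10) − (0.65)(-0.10) = 0.0800
  C_21 = −[(0.00)(0.90) − (-0.30)(-0.10)] = 0.0300
  C_22 = (0.95)(0.90) − (-0.30)(-0.10) = 0.8250
  C_23 = −[(0.95)(-0.10) − (0.00)(-0.10)] = 0.0950
  C_31 = (0.00)(-0.05) − (-0.30)(0.65) = 0.1950
  C_32 = −[(0.95)(-0.05) − (-0.30)(-0.15)] = 0.0925
  C_33 = (0.95)(0.65) − (0.00)(-0.15) = 0.6175
det(I−A) = Σ_j (I−A)_1j·C_1j = (0.95)(0.5800) + (0.00)(0.1400) + (-0.30)(0.0800) = 0.5270
adj(I−A) = Cᵀ =
  [ 0.5800   0.0300   0.1950]
  [ 0.1400   0.8250   0.0925]
  [ 0.0800   0.0950   0.6175]
(I − A)⁻¹ = adj(I−A) / det(I−A) ≈
  [   1.1006     0.0569     0.3700]
  [   0.2657     1.5655     0.1755]
  [   0.1518     0.1803     1.1717]
First solve x = (I − A)⁻¹ d = adj(I−A)·d / det(I−A); in particular x_B = (0.0800·350 + 0.0950·75 + 0.6175·275) / 0.5270 = 204.9375 / 0.5270 ≈ 388.87571.
Intermediate flow from A to B: z_AB = a_AB · x_B = 0.30 × 204.9375 / 0.5270 = 61.48125 / 0.5270 ≈ 116.663.

z_AB = 116.663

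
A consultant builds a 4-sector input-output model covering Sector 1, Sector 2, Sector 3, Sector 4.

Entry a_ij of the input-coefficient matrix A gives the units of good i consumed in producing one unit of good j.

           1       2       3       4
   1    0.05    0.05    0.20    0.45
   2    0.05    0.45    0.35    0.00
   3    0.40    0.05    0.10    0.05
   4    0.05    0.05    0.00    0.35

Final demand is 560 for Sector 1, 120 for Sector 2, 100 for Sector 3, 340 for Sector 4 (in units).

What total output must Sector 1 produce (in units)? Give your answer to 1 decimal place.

x_1 = 1084.3

I − A =
  [   0.95    -0.05    -0.20    -0.45]
  [  -0.05     0.55    -0.35     0.00]
  [  -0.40    -0.05     0.90    -0.05]
  [  -0.05    -0.05     0.00     0.65]
Compute the cofactors C_ij = (−1)^(i+j)·(3×3 minor ij) of I−A; the adjugate is their transpose:
adj(I−A) = Cᵀ =
  [ 0.309500   0.056500   0.090750   0.221250]
  [ 0.121125   0.483000   0.214750   0.100375]
  [ 0.146125   0.054250   0.324500   0.126125]
  [ 0.033125   0.041500   0.023500   0.399875]
det(I−A) = Σ_j (I−A)_1j·C_1j = (0.95)(0.309500) + (-0.05)(0.121125) + (-0.20)(0.146125) + (-0.45)(0.033125) = 0.2438375
(I − A)⁻¹ = adj(I−A) / det(I−A) ≈
  [   1.2693     0.2317     0.3722     0.9074]
  [   0.4967     1.9808     0.8807     0.4116]
  [   0.5993     0.2225     1.3308     0.5173]
  [   0.1358     0.1702     0.0964     1.6399]
x = (I − A)⁻¹ d = adj(I−A)·d / det(I−A), with det(I−A) = 0.2438375:
  x_1 = (0.309500·560 + 0.056500·120 + 0.090750·100 + 0.221250·340) / 0.2438375 = 264.40 / 0.2438375 ≈ 1084.3
  x_2 = (0.121125·560 + 0.483000·120 + 0.214750·100 + 0.100375·340) / 0.2438375 = 181.3925 / 0.2438375 ≈ 743.9
  x_3 = (0.146125·560 + 0.054250·120 + 0.324500·100 + 0.126125·340) / 0.2438375 = 163.6725 / 0.2438375 ≈ 671.2
  x_4 = (0.033125·560 + 0.041500·120 + 0.023500·100 + 0.399875·340) / 0.2438375 = 161.8375 / 0.2438375 ≈ 663.7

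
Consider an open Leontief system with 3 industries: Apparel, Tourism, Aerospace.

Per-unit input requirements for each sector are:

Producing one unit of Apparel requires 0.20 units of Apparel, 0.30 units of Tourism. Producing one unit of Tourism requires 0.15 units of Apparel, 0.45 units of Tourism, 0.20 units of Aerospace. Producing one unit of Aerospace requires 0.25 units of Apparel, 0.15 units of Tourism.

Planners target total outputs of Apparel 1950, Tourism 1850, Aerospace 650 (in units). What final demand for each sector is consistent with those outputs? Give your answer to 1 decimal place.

I − A =
  [   0.80    -0.15    -0.25]
  [  -0.30     0.55    -0.15]
  [   0.00    -0.20     1.00]
d = (I − A) x:
  d_1 = (+0.80)·1950 + (-0.15)·1850 + (-0.25)·650 = 1120.0
  d_2 = (-0.30)·1950 + (+0.55)·1850 + (-0.15)·650 = 335.0
  d_3 = (+0.00)·1950 + (-0.20)·1850 + (+1.00)·650 = 280.0

d_1 = 1120.0, d_2 = 335.0, d_3 = 280.0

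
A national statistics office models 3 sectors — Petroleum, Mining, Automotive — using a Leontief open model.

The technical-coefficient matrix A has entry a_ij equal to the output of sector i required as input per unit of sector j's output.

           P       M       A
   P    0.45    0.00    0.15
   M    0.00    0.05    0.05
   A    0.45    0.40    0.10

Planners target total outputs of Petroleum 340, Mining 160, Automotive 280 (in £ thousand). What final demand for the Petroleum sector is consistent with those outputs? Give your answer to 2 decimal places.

I − A =
  [   0.55     0.00    -0.15]
  [   0.00     0.95    -0.05]
  [  -0.45    -0.40     0.90]
d = (I − A) x:
  d_P = (+0.55)·340 + (+0.00)·160 + (-0.15)·280 = 145.00
  d_M = (+0.00)·340 + (+0.95)·160 + (-0.05)·280 = 138.00
  d_A = (-0.45)·340 + (-0.40)·160 + (+0.90)·280 = 35.00

d_P = 145.00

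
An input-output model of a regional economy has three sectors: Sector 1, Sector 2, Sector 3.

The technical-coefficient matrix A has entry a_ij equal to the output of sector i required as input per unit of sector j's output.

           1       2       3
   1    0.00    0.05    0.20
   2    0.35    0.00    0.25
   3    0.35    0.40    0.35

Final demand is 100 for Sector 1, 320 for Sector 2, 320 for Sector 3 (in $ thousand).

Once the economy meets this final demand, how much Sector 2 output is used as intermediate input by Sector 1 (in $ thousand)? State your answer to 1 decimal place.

z_21 = 127.6

I − A =
  [   1.00    -0.05    -0.20]
  [  -0.35     1.00    -0.25]
  [  -0.35    -0.40     0.65]
Cofactors of I−A, C_ij = (−1)^(i+j)·(minor ij) (rows/columns in the sector order above):
  C_11 = (1.00)(0.65) − (-0.25)(-0.40) = 0.5500
  C_12 = −[(-0.35)(0.65) − (-0.25)(-0.35)] = 0.3150
  C_13 = (-0.35)(-0.40) − (1.00)(-0.35) = 0.4900
  C_21 = −[(-0.05)(0.65) − (-0.20)(-0.40)] = 0.1125
  C_22 = (1.00)(0.65) − (-0.20)(-0.35) = 0.5800
  C_23 = −[(1.00)(-0.40) − (-0.05)(-0.35)] = 0.4175
  C_31 = (-0.05)(-0.25) − (-0.20)(1.00) = 0.2125
  C_32 = −[(1.00)(-0.25) − (-0.20)(-0.35)] = 0.3200
  C_33 = (1.00)(1.00) − (-0.05)(-0.35) = 0.9825
det(I−A) = Σ_j (I−A)_1j·C_1j = (1.00)(0.5500) + (-0.05)(0.3150) + (-0.20)(0.4900) = 0.43625
adj(I−A) = Cᵀ =
  [ 0.5500   0.1125   0.2125]
  [ 0.3150   0.5800   0.3200]
  [ 0.4900   0.4175   0.9825]
(I − A)⁻¹ = adj(I−A) / det(I−A) ≈
  [   1.2607     0.2579     0.4871]
  [   0.7221     1.3295     0.7335]
  [   1.1232     0.9570     2.2521]
First solve x = (I − A)⁻¹ d = adj(I−A)·d / det(I−A); in particular x_1 = (0.5500·100 + 0.1125·320 + 0.2125·320) / 0.43625 = 159.00 / 0.43625 ≈ 364.470.
Intermediate flow from 2 to 1: z_21 = a_21 · x_1 = 0.35 × 159.00 / 0.43625 = 55.65 / 0.43625 ≈ 127.6.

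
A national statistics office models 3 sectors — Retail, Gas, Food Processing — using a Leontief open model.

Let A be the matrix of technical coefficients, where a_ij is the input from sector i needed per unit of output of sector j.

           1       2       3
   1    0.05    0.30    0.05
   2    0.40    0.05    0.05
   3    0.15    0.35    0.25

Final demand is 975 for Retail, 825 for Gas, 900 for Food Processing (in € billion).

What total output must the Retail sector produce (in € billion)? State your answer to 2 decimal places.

I − A =
  [   0.95    -0.30    -0.05]
  [  -0.40     0.95    -0.05]
  [  -0.15    -0.35     0.75]
Cofactors of I−A, C_ij = (−1)^(i+j)·(minor ij) (rows/columns in the sector order above):
  C_11 = (0.95)(0.75) − (-0.05)(-0.35) = 0.6950
  C_12 = −[(-0.40)(0.75) − (-0.05)(-0.15)] = 0.3075
  C_13 = (-0.40)(-0.35) − (0.95)(-0.15) = 0.2825
  C_21 = −[(-0.30)(0.75) − (-0.05)(-0.35)] = 0.2425
  C_22 = (0.95)(0.75) − (-0.05)(-0.15) = 0.7050
  C_23 = −[(0.95)(-0.35) − (-0.30)(-0.15)] = 0.3775
  C_31 = (-0.30)(-0.05) − (-0.05)(0.95) = 0.0625
  C_32 = −[(0.95)(-0.05) − (-0.05)(-0.40)] = 0.0675
  C_33 = (0.95)(0.95) − (-0.30)(-0.40) = 0.7825
det(I−A) = Σ_j (I−A)_1j·C_1j = (0.95)(0.6950) + (-0.30)(0.3075) + (-0.05)(0.2825) = 0.553875
adj(I−A) = Cᵀ =
  [ 0.6950   0.2425   0.0625]
  [ 0.3075   0.7050   0.0675]
  [ 0.2825   0.3775   0.7825]
(I − A)⁻¹ = adj(I−A) / det(I−A) ≈
  [   1.2548     0.4378     0.1128]
  [   0.5552     1.2729     0.1219]
  [   0.5100     0.6816     1.4128]
x = (I − A)⁻¹ d = adj(I−A)·d / det(I−A), with det(I−A) = 0.553875:
  x_1 = (0.6950·975 + 0.2425·825 + 0.0625·900) / 0.553875 = 933.9375 / 0.553875 ≈ 1686.19
  x_2 = (0.3075·975 + 0.7050·825 + 0.0675·900) / 0.553875 = 942.1875 / 0.553875 ≈ 1701.08
  x_3 = (0.2825·975 + 0.3775·825 + 0.7825·900) / 0.553875 = 1291.125 / 0.553875 ≈ 2331.08

x_1 = 1686.19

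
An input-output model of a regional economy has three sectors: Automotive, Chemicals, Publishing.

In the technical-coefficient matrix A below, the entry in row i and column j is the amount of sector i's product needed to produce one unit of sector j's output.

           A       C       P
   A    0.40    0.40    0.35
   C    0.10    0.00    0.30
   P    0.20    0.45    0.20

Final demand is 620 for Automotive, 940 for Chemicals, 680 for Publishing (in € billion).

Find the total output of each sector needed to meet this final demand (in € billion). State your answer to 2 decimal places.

I − A =
  [   0.60    -0.40    -0.35]
  [  -0.10     1.00    -0.30]
  [  -0.20    -0.45     0.80]
Cofactors of I−A, C_ij = (−1)^(i+j)·(minor ij) (rows/columns in the sector order above):
  C_11 = (1.00)(0.80) − (-0.30)(-0.45) = 0.6650
  C_12 = −[(-0.10)(0.80) − (-0.30)(-0.20)] = 0.1400
  C_13 = (-0.10)(-0.45) − (1.00)(-0.20) = 0.2450
  C_21 = −[(-0.40)(0.80) − (-0.35)(-0.45)] = 0.4775
  C_22 = (0.60)(0.80) − (-0.35)(-0.20) = 0.4100
  C_23 = −[(0.60)(-0.45) − (-0.40)(-0.20)] = 0.3500
  C_31 = (-0.40)(-0.30) − (-0.35)(1.00) = 0.4700
  C_32 = −[(0.60)(-0.30) − (-0.35)(-0.10)] = 0.2150
  C_33 = (0.60)(1.00) − (-0.40)(-0.10) = 0.5600
det(I−A) = Σ_j (I−A)_1j·C_1j = (0.60)(0.6650) + (-0.40)(0.1400) + (-0.35)(0.2450) = 0.25725
adj(I−A) = Cᵀ =
  [ 0.6650   0.4775   0.4700]
  [ 0.1400   0.4100   0.2150]
  [ 0.2450   0.3500   0.5600]
(I − A)⁻¹ = adj(I−A) / det(I−A) ≈
  [   2.5850     1.8562     1.8270]
  [   0.5442     1.5938     0.8358]
  [   0.9524     1.3605     2.1769]
x = (I − A)⁻¹ d = adj(I−A)·d / det(I−A), with det(I−A) = 0.25725:
  x_A = (0.6650·620 + 0.4775·940 + 0.4700·680) / 0.25725 = 1180.75 / 0.25725 ≈ 4589.89
  x_C = (0.1400·620 + 0.4100·940 + 0.2150·680) / 0.25725 = 618.40 / 0.25725 ≈ 2403.89
  x_P = (0.2450·620 + 0.3500·940 + 0.5600·680) / 0.25725 = 861.70 / 0.25725 ≈ 3349.66

x_A = 4589.89, x_C = 2403.89, x_P = 3349.66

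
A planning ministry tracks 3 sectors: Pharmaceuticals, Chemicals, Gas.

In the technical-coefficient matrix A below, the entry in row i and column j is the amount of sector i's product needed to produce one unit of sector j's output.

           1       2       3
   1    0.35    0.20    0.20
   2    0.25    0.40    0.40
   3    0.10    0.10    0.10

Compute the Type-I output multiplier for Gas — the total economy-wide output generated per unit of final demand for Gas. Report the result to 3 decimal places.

I − A =
  [   0.65    -0.20    -0.20]
  [  -0.25     0.60    -0.40]
  [  -0.10    -0.10     0.90]
Cofactors of I−A, C_ij = (−1)^(i+j)·(minor ij) (rows/columns in the sector order above):
  C_11 = (0.60)(0.90) − (-0.40)(-0.10) = 0.5000
  C_12 = −[(-0.25)(0.90) − (-0.40)(-0.10)] = 0.2650
  C_13 = (-0.25)(-0.10) − (0.60)(-0.10) = 0.0850
  C_21 = −[(-0.20)(0.90) − (-0.20)(-0.10)] = 0.2000
  C_22 = (0.65)(0.90) − (-0.20)(-0.10) = 0.5650
  C_23 = −[(0.65)(-0.10) − (-0.20)(-0.10)] = 0.0850
  C_31 = (-0.20)(-0.40) − (-0.20)(0.60) = 0.2000
  C_32 = −[(0.65)(-0.40) − (-0.20)(-0.25)] = 0.3100
  C_33 = (0.65)(0.60) − (-0.20)(-0.25) = 0.3400
det(I−A) = Σ_j (I−A)_1j·C_1j = (0.65)(0.5000) + (-0.20)(0.2650) + (-0.20)(0.0850) = 0.2550
adj(I−A) = Cᵀ =
  [ 0.5000   0.2000   0.2000]
  [ 0.2650   0.5650   0.3100]
  [ 0.0850   0.0850   0.3400]
(I − A)⁻¹ = adj(I−A) / det(I−A) ≈
  [   1.9608     0.7843     0.7843]
  [   1.0392     2.2157     1.2157]
  [   0.3333     0.3333     1.3333]
The output multiplier for sector j is the column-j sum of the Leontief inverse (I − A)⁻¹ = adj(I−A) / det(I−A).
Column 3 of adj(I−A): (0.2000, 0.3100, 0.3400); det(I−A) = 0.2550.
m_3 = (0.2000 + 0.3100 + 0.3400) / 0.2550 = 0.85 / 0.2550 ≈ 3.333.

m_3 = 3.333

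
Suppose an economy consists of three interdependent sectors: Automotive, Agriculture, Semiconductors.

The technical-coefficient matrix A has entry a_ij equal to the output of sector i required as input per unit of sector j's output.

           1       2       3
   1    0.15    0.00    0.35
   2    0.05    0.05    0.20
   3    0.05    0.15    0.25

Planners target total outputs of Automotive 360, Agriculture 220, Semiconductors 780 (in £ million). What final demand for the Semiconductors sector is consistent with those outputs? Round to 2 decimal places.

d_3 = 534.00

I − A =
  [   0.85     0.00    -0.35]
  [  -0.05     0.95    -0.20]
  [  -0.05    -0.15     0.75]
d = (I − A) x:
  d_1 = (+0.85)·360 + (+0.00)·220 + (-0.35)·780 = 33.00
  d_2 = (-0.05)·360 + (+0.95)·220 + (-0.20)·780 = 35.00
  d_3 = (-0.05)·360 + (-0.15)·220 + (+0.75)·780 = 534.00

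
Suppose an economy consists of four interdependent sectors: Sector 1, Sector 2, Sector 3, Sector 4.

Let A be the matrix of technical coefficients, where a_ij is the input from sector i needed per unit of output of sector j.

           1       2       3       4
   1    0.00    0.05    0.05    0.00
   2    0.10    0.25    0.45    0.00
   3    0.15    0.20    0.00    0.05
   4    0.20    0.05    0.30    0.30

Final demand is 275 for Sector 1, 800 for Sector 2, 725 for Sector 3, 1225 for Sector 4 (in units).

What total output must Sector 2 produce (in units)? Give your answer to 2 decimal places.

x_2 = 1904.41

I − A =
  [   1.00    -0.05    -0.05     0.00]
  [  -0.10     0.75    -0.45     0.00]
  [  -0.15    -0.20     1.00    -0.05]
  [  -0.20    -0.05    -0.30     0.70]
Compute the cofactors C_ij = (−1)^(i+j)·(3×3 minor ij) of I−A; the adjugate is their transpose:
adj(I−A) = Cᵀ =
  [ 0.449625   0.041375   0.042000   0.003000]
  [ 0.120250   0.679250   0.318500   0.022750]
  [ 0.100500   0.148250   0.521500   0.037250]
  [ 0.180125   0.123875   0.258250   0.645000]
det(I−A) = Σ_j (I−A)_1j·C_1j = (1.00)(0.449625) + (-0.05)(0.120250) + (-0.05)(0.100500) + (0.00)(0.180125) = 0.4385875
(I − A)⁻¹ = adj(I−A) / det(I−A) ≈
  [   1.0252     0.0943     0.0958     0.0068]
  [   0.2742     1.5487     0.7262     0.0519]
  [   0.2291     0.3380     1.1890     0.0849]
  [   0.4107     0.2824     0.5888     1.4706]
x = (I − A)⁻¹ d = adj(I−A)·d / det(I−A), with det(I−A) = 0.4385875:
  x_1 = (0.449625·275 + 0.041375·800 + 0.042000·725 + 0.003000·1225) / 0.4385875 = 190.871875 / 0.4385875 ≈ 435.20
  x_2 = (0.120250·275 + 0.679250·800 + 0.318500·725 + 0.022750·1225) / 0.4385875 = 835.25 / 0.4385875 ≈ 1904.41
  x_3 = (0.100500·275 + 0.148250·800 + 0.521500·725 + 0.037250·1225) / 0.4385875 = 569.95625 / 0.4385875 ≈ 1299.53
  x_4 = (0.180125·275 + 0.123875·800 + 0.258250·725 + 0.645000·1225) / 0.4385875 = 1125.990625 / 0.4385875 ≈ 2567.31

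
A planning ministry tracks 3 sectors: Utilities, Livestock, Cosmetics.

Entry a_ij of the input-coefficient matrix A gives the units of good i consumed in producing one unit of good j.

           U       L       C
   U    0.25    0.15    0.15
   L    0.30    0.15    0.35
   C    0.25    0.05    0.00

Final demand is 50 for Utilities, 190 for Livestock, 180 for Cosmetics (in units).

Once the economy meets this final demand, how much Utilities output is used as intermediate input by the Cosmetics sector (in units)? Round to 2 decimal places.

z_UC = 37.29

I − A =
  [   0.75    -0.15    -0.15]
  [  -0.30     0.85    -0.35]
  [  -0.25    -0.05     1.00]
Cofactors of I−A, C_ij = (−1)^(i+j)·(minor ij) (rows/columns in the sector order above):
  C_11 = (0.85)(1.00) − (-0.35)(-0.05) = 0.8325
  C_12 = −[(-0.30)(1.00) − (-0.35)(-0.25)] = 0.3875
  C_13 = (-0.30)(-0.05) − (0.85)(-0.25) = 0.2275
  C_21 = −[(-0.15)(1.00) − (-0.15)(-0.05)] = 0.1575
  C_22 = (0.75)(1.00) − (-0.15)(-0.25) = 0.7125
  C_23 = −[(0.75)(-0.05) − (-0.15)(-0.25)] = 0.0750
  C_31 = (-0.15)(-0.35) − (-0.15)(0.85) = 0.1800
  C_32 = −[(0.75)(-0.35) − (-0.15)(-0.30)] = 0.3075
  C_33 = (0.75)(0.85) − (-0.15)(-0.30) = 0.5925
det(I−A) = Σ_j (I−A)_1j·C_1j = (0.75)(0.8325) + (-0.15)(0.3875) + (-0.15)(0.2275) = 0.532125
adj(I−A) = Cᵀ =
  [ 0.8325   0.1575   0.1800]
  [ 0.3875   0.7125   0.3075]
  [ 0.2275   0.0750   0.5925]
(I − A)⁻¹ = adj(I−A) / det(I−A) ≈
  [   1.5645     0.2960     0.3383]
  [   0.7282     1.3390     0.5779]
  [   0.4275     0.1409     1.1135]
First solve x = (I − A)⁻¹ d = adj(I−A)·d / det(I−A); in particular x_C = (0.2275·50 + 0.0750·190 + 0.5925·180) / 0.532125 = 132.275 / 0.532125 ≈ 248.5788.
Intermediate flow from U to C: z_UC = a_UC · x_C = 0.15 × 132.275 / 0.532125 = 19.84125 / 0.532125 ≈ 37.29.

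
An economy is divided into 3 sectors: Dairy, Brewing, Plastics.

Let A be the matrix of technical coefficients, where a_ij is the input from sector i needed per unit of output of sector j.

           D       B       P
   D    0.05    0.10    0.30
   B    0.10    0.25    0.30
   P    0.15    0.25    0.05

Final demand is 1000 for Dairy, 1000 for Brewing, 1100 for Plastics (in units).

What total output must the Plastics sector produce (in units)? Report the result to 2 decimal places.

x_P = 2112.65

I − A =
  [   0.95    -0.10    -0.30]
  [  -0.10     0.75    -0.30]
  [  -0.15    -0.25     0.95]
Cofactors of I−A, C_ij = (−1)^(i+j)·(minor ij) (rows/columns in the sector order above):
  C_11 = (0.75)(0.95) − (-0.30)(-0.25) = 0.6375
  C_12 = −[(-0.10)(0.95) − (-0.30)(-0.15)] = 0.1400
  C_13 = (-0.10)(-0.25) − (0.75)(-0.15) = 0.1375
  C_21 = −[(-0.10)(0.95) − (-0.30)(-0.25)] = 0.1700
  C_22 = (0.95)(0.95) − (-0.30)(-0.15) = 0.8575
  C_23 = −[(0.95)(-0.25) − (-0.10)(-0.15)] = 0.2525
  C_31 = (-0.10)(-0.30) − (-0.30)(0.75) = 0.2550
  C_32 = −[(0.95)(-0.30) − (-0.30)(-0.10)] = 0.3150
  C_33 = (0.95)(0.75) − (-0.10)(-0.10) = 0.7025
det(I−A) = Σ_j (I−A)_1j·C_1j = (0.95)(0.6375) + (-0.10)(0.1400) + (-0.30)(0.1375) = 0.550375
adj(I−A) = Cᵀ =
  [ 0.6375   0.1700   0.2550]
  [ 0.1400   0.8575   0.3150]
  [ 0.1375   0.2525   0.7025]
(I − A)⁻¹ = adj(I−A) / det(I−A) ≈
  [   1.1583     0.3089     0.4633]
  [   0.2544     1.5580     0.5723]
  [   0.2498     0.4588     1.2764]
x = (I − A)⁻¹ d = adj(I−A)·d / det(I−A), with det(I−A) = 0.550375:
  x_D = (0.6375·1000 + 0.1700·1000 + 0.2550·1100) / 0.550375 = 1088.00 / 0.550375 ≈ 1976.83
  x_B = (0.1400·1000 + 0.8575·1000 + 0.3150·1100) / 0.550375 = 1344.00 / 0.550375 ≈ 2441.97
  x_P = (0.1375·1000 + 0.2525·1000 + 0.7025·1100) / 0.550375 = 1162.75 / 0.550375 ≈ 2112.65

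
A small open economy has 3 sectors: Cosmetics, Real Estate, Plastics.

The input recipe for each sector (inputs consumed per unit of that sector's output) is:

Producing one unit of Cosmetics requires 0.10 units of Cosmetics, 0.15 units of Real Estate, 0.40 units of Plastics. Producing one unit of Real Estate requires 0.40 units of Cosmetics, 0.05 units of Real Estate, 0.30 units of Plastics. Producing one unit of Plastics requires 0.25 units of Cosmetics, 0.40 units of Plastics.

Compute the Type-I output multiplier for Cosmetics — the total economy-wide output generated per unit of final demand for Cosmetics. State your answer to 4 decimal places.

I − A =
  [   0.90    -0.40    -0.25]
  [  -0.15     0.95     0.00]
  [  -0.40    -0.30     0.60]
Cofactors of I−A, C_ij = (−1)^(i+j)·(minor ij) (rows/columns in the sector order above):
  C_11 = (0.95)(0.60) − (0.00)(-0.30) = 0.5700
  C_12 = −[(-0.15)(0.60) − (0.00)(-0.40)] = 0.0900
  C_13 = (-0.15)(-0.30) − (0.95)(-0.40) = 0.4250
  C_21 = −[(-0.40)(0.60) − (-0.25)(-0.30)] = 0.3150
  C_22 = (0.90)(0.60) − (-0.25)(-0.40) = 0.4400
  C_23 = −[(0.90)(-0.30) − (-0.40)(-0.40)] = 0.4300
  C_31 = (-0.40)(0.00) − (-0.25)(0.95) = 0.2375
  C_32 = −[(0.90)(0.00) − (-0.25)(-0.15)] = 0.0375
  C_33 = (0.90)(0.95) − (-0.40)(-0.15) = 0.7950
det(I−A) = Σ_j (I−A)_1j·C_1j = (0.90)(0.5700) + (-0.40)(0.0900) + (-0.25)(0.4250) = 0.37075
adj(I−A) = Cᵀ =
  [ 0.5700   0.3150   0.2375]
  [ 0.0900   0.4400   0.0375]
  [ 0.4250   0.4300   0.7950]
(I − A)⁻¹ = adj(I−A) / det(I−A) ≈
  [   1.53742     0.84963     0.64059]
  [   0.24275     1.18678     0.10115]
  [   1.14633     1.15981     2.14430]
The output multiplier for sector j is the column-j sum of the Leontief inverse (I − A)⁻¹ = adj(I−A) / det(I−A).
Column 1 of adj(I−A): (0.5700, 0.0900, 0.4250); det(I−A) = 0.37075.
m_1 = (0.5700 + 0.0900 + 0.4250) / 0.37075 = 1.085 / 0.37075 ≈ 2.9265.

m_1 = 2.9265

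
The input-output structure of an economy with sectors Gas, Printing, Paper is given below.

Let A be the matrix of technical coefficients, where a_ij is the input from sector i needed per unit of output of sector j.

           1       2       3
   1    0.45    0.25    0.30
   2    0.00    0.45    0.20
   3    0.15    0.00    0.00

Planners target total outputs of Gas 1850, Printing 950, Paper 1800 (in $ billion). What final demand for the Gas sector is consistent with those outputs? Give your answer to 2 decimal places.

I − A =
  [   0.55    -0.25    -0.30]
  [   0.00     0.55    -0.20]
  [  -0.15     0.00     1.00]
d = (I − A) x:
  d_1 = (+0.55)·1850 + (-0.25)·950 + (-0.30)·1800 = 240.00
  d_2 = (+0.00)·1850 + (+0.55)·950 + (-0.20)·1800 = 162.50
  d_3 = (-0.15)·1850 + (+0.00)·950 + (+1.00)·1800 = 1522.50

d_1 = 240.00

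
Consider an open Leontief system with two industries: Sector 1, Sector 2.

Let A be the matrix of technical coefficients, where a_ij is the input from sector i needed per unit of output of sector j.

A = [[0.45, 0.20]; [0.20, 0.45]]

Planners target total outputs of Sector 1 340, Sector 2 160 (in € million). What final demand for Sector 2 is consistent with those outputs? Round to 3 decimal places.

d_2 = 20.000

I − A =
  [   0.55    -0.20]
  [  -0.20     0.55]
d = (I − A) x:
  d_1 = (+0.55)·340 + (-0.20)·160 = 155.000
  d_2 = (-0.20)·340 + (+0.55)·160 = 20.000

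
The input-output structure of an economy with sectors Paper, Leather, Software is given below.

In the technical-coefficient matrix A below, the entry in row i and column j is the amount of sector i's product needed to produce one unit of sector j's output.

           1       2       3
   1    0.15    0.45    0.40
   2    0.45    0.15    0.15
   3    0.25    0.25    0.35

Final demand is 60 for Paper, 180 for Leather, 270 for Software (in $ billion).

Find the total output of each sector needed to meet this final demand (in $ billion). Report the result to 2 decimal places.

x_1 = 1328.57, x_2 = 1157.14, x_3 = 1371.43

I − A =
  [   0.85    -0.45    -0.40]
  [  -0.45     0.85    -0.15]
  [  -0.25    -0.25     0.65]
Cofactors of I−A, C_ij = (−1)^(i+j)·(minor ij) (rows/columns in the sector order above):
  C_11 = (0.85)(0.65) − (-0.15)(-0.25) = 0.5150
  C_12 = −[(-0.45)(0.65) − (-0.15)(-0.25)] = 0.3300
  C_13 = (-0.45)(-0.25) − (0.85)(-0.25) = 0.3250
  C_21 = −[(-0.45)(0.65) − (-0.40)(-0.25)] = 0.3925
  C_22 = (0.85)(0.65) − (-0.40)(-0.25) = 0.4525
  C_23 = −[(0.85)(-0.25) − (-0.45)(-0.25)] = 0.3250
  C_31 = (-0.45)(-0.15) − (-0.40)(0.85) = 0.4075
  C_32 = −[(0.85)(-0.15) − (-0.40)(-0.45)] = 0.3075
  C_33 = (0.85)(0.85) − (-0.45)(-0.45) = 0.5200
det(I−A) = Σ_j (I−A)_1j·C_1j = (0.85)(0.5150) + (-0.45)(0.3300) + (-0.40)(0.3250) = 0.15925
adj(I−A) = Cᵀ =
  [ 0.5150   0.3925   0.4075]
  [ 0.3300   0.4525   0.3075]
  [ 0.3250   0.3250   0.5200]
(I − A)⁻¹ = adj(I−A) / det(I−A) ≈
  [   3.2339     2.4647     2.5589]
  [   2.0722     2.8414     1.9309]
  [   2.0408     2.0408     3.2653]
x = (I − A)⁻¹ d = adj(I−A)·d / det(I−A), with det(I−A) = 0.15925:
  x_1 = (0.5150·60 + 0.3925·180 + 0.4075·270) / 0.15925 = 211.575 / 0.15925 ≈ 1328.57
  x_2 = (0.3300·60 + 0.4525·180 + 0.3075·270) / 0.15925 = 184.275 / 0.15925 ≈ 1157.14
  x_3 = (0.3250·60 + 0.3250·180 + 0.5200·270) / 0.15925 = 218.40 / 0.15925 ≈ 1371.43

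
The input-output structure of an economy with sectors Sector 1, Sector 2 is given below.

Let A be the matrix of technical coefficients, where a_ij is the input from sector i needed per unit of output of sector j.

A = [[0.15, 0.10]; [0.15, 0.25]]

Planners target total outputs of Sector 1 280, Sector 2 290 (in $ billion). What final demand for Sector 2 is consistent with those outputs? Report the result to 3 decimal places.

I − A =
  [   0.85    -0.10]
  [  -0.15     0.75]
d = (I − A) x:
  d_1 = (+0.85)·280 + (-0.10)·290 = 209.000
  d_2 = (-0.15)·280 + (+0.75)·290 = 175.500

d_2 = 175.500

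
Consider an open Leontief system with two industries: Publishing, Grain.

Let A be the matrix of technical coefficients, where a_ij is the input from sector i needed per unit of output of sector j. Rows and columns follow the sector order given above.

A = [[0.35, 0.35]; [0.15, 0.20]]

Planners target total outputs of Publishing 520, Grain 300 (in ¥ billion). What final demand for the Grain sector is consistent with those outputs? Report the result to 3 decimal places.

I − A =
  [   0.65    -0.35]
  [  -0.15     0.80]
d = (I − A) x:
  d_P = (+0.65)·520 + (-0.35)·300 = 233.000
  d_G = (-0.15)·520 + (+0.80)·300 = 162.000

d_G = 162.000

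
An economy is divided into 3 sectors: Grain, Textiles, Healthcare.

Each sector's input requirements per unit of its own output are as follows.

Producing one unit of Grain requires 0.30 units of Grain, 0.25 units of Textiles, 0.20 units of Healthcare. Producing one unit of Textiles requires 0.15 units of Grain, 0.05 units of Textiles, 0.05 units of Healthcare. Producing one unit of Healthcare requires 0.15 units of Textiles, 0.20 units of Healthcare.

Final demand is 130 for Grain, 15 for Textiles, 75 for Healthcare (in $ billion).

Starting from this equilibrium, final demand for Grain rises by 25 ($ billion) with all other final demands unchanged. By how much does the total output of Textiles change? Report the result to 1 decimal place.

Δx_T = 11.7

I − A =
  [   0.70    -0.15     0.00]
  [  -0.25     0.95    -0.15]
  [  -0.20    -0.05     0.80]
Cofactors of I−A, C_ij = (−1)^(i+j)·(minor ij) (rows/columns in the sector order above):
  C_11 = (0.95)(0.80) − (-0.15)(-0.05) = 0.7525
  C_12 = −[(-0.25)(0.80) − (-0.15)(-0.20)] = 0.2300
  C_13 = (-0.25)(-0.05) − (0.95)(-0.20) = 0.2025
  C_21 = −[(-0.15)(0.80) − (0.00)(-0.05)] = 0.1200
  C_22 = (0.70)(0.80) − (0.00)(-0.20) = 0.5600
  C_23 = −[(0.70)(-0.05) − (-0.15)(-0.20)] = 0.0650
  C_31 = (-0.15)(-0.15) − (0.00)(0.95) = 0.0225
  C_32 = −[(0.70)(-0.15) − (0.00)(-0.25)] = 0.1050
  C_33 = (0.70)(0.95) − (-0.15)(-0.25) = 0.6275
det(I−A) = Σ_j (I−A)_1j·C_1j = (0.70)(0.7525) + (-0.15)(0.2300) + (0.00)(0.2025) = 0.49225
adj(I−A) = Cᵀ =
  [ 0.7525   0.1200   0.0225]
  [ 0.2300   0.5600   0.1050]
  [ 0.2025   0.0650   0.6275]
(I − A)⁻¹ = adj(I−A) / det(I−A) ≈
  [   1.5287     0.2438     0.0457]
  [   0.4672     1.1376     0.2133]
  [   0.4114     0.1320     1.2748]
Δx = (I − A)⁻¹ Δd with Δd having +25 in the Grain component and 0 elsewhere.
So Δx_T = L_TG · (+25), where L_TG = adj(I−A)_TG / det(I−A) = 0.2300 / 0.49225.
Δx_T = 0.2300 × (+25) / 0.49225 = 5.75 / 0.49225 ≈ 11.7.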